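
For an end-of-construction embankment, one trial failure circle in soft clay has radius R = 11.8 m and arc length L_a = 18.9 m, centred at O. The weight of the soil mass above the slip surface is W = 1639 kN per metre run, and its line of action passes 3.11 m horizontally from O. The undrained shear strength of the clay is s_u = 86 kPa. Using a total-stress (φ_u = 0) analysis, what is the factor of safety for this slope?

FS = 3.76

Taking moments about the centre O, the resisting moment is provided by the undrained shear strength acting along the arc:
M_R = s_u·L_a·R = 86·18.90·11.8 = 19179.7 kN·m/m
M_D = W·d = 1639·3.11 = 5097.3 kN·m/m
FS = M_R / M_D = 19179.7 / 5097.3 = 3.763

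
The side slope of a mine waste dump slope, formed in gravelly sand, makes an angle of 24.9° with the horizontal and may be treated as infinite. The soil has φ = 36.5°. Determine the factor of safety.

FS = 1.59

For a dry cohesionless infinite slope the factor of safety is FS = tanφ / tanβ.
FS = tan36.5° / tan24.9° = 0.7400 / 0.4642 = 1.594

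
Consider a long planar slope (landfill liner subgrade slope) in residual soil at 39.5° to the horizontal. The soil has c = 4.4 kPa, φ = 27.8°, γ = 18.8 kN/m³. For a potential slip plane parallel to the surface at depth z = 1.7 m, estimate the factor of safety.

For an infinite slope with a slip plane parallel to the surface (no pore pressure): FS = [c + γz cos²β tanφ] / [γz sinβ cosβ].
γz = 18.8·1.7 = 31.96 kN/m²
Numerator = 4.4 + 31.96·cos²39.5°·tan27.8° = 4.4 + 31.96·0.5954·0.5272 = 14.433 kPa
Denominator = 31.96·sin39.5°·cos39.5° = 31.96·0.6361·0.7716 = 15.686 kPa
FS = 14.433 / 15.686 = 0.920

FS = 0.92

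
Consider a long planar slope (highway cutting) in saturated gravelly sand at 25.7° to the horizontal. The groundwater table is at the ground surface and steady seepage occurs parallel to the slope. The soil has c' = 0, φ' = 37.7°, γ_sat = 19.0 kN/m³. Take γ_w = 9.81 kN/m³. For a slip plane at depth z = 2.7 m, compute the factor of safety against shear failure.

With seepage parallel to the slope and the water table at the surface, the effective normal stress on the slip plane uses the buoyant unit weight γ' = γ_sat − γ_w while the driving shear stress uses γ_sat:
FS = [c' + γ' z cos²β tanφ'] / [γ_sat z sinβ cosβ]
(For c' = 0 this reduces to FS = (γ'/γ_sat)·tanφ'/tanβ.)
γ' = 19.0 − 9.81 = 9.19 kN/m³
Numerator = 0.0 + 9.19·2.7·cos²25.7°·tan37.7° = 0.0 + 9.19·2.7·0.8119·0.7729 = 15.571 kPa
Denominator = 19.0·2.7·sin25.7°·cos25.7° = 19.0·2.7·0.4337·0.9011 = 20.046 kPa
FS = 15.571 / 20.046 = 0.777

FS = 0.78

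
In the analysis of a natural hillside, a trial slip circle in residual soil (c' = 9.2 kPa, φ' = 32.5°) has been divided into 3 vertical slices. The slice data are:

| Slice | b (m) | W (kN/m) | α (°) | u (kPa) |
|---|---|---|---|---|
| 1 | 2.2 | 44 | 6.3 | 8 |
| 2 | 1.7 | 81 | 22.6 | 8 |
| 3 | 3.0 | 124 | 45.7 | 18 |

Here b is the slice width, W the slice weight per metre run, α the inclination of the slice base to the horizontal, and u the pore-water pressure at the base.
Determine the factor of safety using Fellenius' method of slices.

Ordinary method of slices: FS = Σ[c'·Δl_i + (W_i cosα_i − u_i·Δl_i)·tanφ'] / Σ W_i sinα_i, with Δl_i = b_i / cosα_i.
Slice 1: Δl = 2.2/cos6.3° = 2.213 m; N'_1 = 44·cos6.3° − 8·2.213 = 26.0; c'Δl = 20.36; W sinα = 4.8
Slice 2: Δl = 1.7/cos22.6° = 1.841 m; N'_2 = 81·cos22.6° − 8·1.841 = 60.0; c'Δl = 16.94; W sinα = 31.1
Slice 3: Δl = 3.0/cos45.7° = 4.295 m; N'_3 = 124·cos45.7° − 18·4.295 = 9.3; c'Δl = 39.52; W sinα = 88.7
Σc'Δl = 76.8 kN/m; ΣN' = 95.4 kN/m; ΣW sinα = 124.7 kN/m
Resisting = 76.8 + 95.4·tan32.5° = 76.8 + 60.8 = 137.6 kN/m
FS = 137.6 / 124.7 = 1.103

FS = 1.10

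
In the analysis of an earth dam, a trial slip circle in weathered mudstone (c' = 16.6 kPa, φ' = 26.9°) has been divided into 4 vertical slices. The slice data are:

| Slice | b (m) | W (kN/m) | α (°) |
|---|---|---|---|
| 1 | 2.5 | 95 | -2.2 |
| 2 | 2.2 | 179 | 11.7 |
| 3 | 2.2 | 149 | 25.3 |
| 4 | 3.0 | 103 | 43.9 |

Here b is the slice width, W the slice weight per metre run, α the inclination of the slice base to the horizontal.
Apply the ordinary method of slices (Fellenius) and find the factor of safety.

Ordinary method of slices: FS = Σ[c'·Δl_i + (W_i cosα_i)·tanφ'] / Σ W_i sinα_i, with Δl_i = b_i / cosα_i.
Slice 1: Δl = 2.5/cos(-2.2°) = 2.502 m; N'_1 = 95·cos(-2.2°) = 94.9; c'Δl = 41.53; W sinα = -3.6
Slice 2: Δl = 2.2/cos11.7° = 2.247 m; N'_2 = 179·cos11.7° = 175.3; c'Δl = 37.29; W sinα = 36.3
Slice 3: Δl = 2.2/cos25.3° = 2.433 m; N'_3 = 149·cos25.3° = 134.7; c'Δl = 40.39; W sinα = 63.7
Slice 4: Δl = 3.0/cos43.9° = 4.163 m; N'_4 = 103·cos43.9° = 74.2; c'Δl = 69.11; W sinα = 71.4
Σc'Δl = 188.3 kN/m; ΣN' = 479.1 kN/m; ΣW sinα = 167.7 kN/m
Resisting = 188.3 + 479.1·tan26.9° = 188.3 + 243.1 = 431.4 kN/m
FS = 431.4 / 167.7 = 2.572

FS = 2.57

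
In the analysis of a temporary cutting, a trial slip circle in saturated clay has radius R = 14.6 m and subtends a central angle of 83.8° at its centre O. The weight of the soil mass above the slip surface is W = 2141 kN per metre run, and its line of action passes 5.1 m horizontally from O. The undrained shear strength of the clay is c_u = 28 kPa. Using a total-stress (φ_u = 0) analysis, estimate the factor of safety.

FS = 0.80

Taking moments about the centre O, the resisting moment is provided by the undrained shear strength acting along the arc:
Arc length L_a = R·θ = 14.6·(83.8°·π/180) = 14.6·1.4626 = 21.35 m
M_R = c_u·L_a·R = 28·21.35·14.6 = 8729.4 kN·m/m
M_D = W·d = 2141·5.1 = 10919.1 kN·m/m
FS = M_R / M_D = 8729.4 / 10919.1 = 0.799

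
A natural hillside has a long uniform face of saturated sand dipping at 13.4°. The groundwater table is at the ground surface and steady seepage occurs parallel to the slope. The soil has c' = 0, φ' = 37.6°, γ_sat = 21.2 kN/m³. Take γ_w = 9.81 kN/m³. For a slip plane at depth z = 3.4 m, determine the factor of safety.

With seepage parallel to the slope and the water table at the surface, the effective normal stress on the slip plane uses the buoyant unit weight γ' = γ_sat − γ_w while the driving shear stress uses γ_sat:
FS = [c' + γ' z cos²β tanφ'] / [γ_sat z sinβ cosβ]
(For c' = 0 this reduces to FS = (γ'/γ_sat)·tanφ'/tanβ.)
γ' = 21.2 − 9.81 = 11.39 kN/m³
Numerator = 0.0 + 11.39·3.4·cos²13.4°·tan37.6° = 0.0 + 11.39·3.4·0.9463·0.7701 = 28.221 kPa
Denominator = 21.2·3.4·sin13.4°·cos13.4° = 21.2·3.4·0.2317·0.9728 = 16.250 kPa
FS = 28.221 / 16.250 = 1.737

FS = 1.74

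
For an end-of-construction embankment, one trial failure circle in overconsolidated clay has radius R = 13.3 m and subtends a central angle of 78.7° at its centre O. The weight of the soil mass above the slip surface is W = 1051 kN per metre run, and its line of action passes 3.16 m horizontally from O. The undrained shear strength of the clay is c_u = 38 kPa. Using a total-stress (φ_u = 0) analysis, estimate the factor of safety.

FS = 2.78

Taking moments about the centre O, the resisting moment is provided by the undrained shear strength acting along the arc:
Arc length L_a = R·θ = 13.3·(78.7°·π/180) = 13.3·1.3736 = 18.27 m
M_R = c_u·L_a·R = 38·18.27·13.3 = 9232.9 kN·m/m
M_D = W·d = 1051·3.16 = 3321.2 kN·m/m
FS = M_R / M_D = 9232.9 / 3321.2 = 2.780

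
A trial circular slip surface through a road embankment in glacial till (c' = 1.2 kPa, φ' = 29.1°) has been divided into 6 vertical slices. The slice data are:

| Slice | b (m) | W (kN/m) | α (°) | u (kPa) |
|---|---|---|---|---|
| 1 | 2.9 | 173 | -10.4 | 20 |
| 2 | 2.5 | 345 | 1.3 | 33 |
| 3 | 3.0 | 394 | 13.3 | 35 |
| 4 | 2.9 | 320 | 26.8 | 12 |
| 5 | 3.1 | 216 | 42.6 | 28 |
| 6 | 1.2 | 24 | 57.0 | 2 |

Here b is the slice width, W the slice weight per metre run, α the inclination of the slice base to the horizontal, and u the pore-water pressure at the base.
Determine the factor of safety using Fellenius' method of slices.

Ordinary method of slices: FS = Σ[c'·Δl_i + (W_i cosα_i − u_i·Δl_i)·tanφ'] / Σ W_i sinα_i, with Δl_i = b_i / cosα_i.
Slice 1: Δl = 2.9/cos(-10.4°) = 2.948 m; N'_1 = 173·cos(-10.4°) − 20·2.948 = 111.2; c'Δl = 3.54; W sinα = -31.2
Slice 2: Δl = 2.5/cos1.3° = 2.501 m; N'_2 = 345·cos1.3° − 33·2.501 = 262.4; c'Δl = 3.00; W sinα = 7.8
Slice 3: Δl = 3.0/cos13.3° = 3.083 m; N'_3 = 394·cos13.3° − 35·3.083 = 275.5; c'Δl = 3.70; W sinα = 90.6
Slice 4: Δl = 2.9/cos26.8° = 3.249 m; N'_4 = 320·cos26.8° − 12·3.249 = 246.6; c'Δl = 3.90; W sinα = 144.3
Slice 5: Δl = 3.1/cos42.6° = 4.211 m; N'_5 = 216·cos42.6° − 28·4.211 = 41.1; c'Δl = 5.05; W sinα = 146.2
Slice 6: Δl = 1.2/cos57.0° = 2.203 m; N'_6 = 24·cos57.0° − 2·2.203 = 8.7; c'Δl = 2.64; W sinα = 20.1
Σc'Δl = 21.8 kN/m; ΣN' = 945.5 kN/m; ΣW sinα = 377.9 kN/m
Resisting = 21.8 + 945.5·tan29.1° = 21.8 + 526.3 = 548.1 kN/m
FS = 548.1 / 377.9 = 1.451

FS = 1.45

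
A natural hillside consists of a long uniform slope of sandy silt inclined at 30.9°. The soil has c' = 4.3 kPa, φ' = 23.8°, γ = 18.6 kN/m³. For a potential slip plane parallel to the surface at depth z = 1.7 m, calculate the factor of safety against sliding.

For an infinite slope with a slip plane parallel to the surface (no pore pressure): FS = [c' + γz cos²β tanφ'] / [γz sinβ cosβ].
γz = 18.6·1.7 = 31.62 kN/m²
Numerator = 4.3 + 31.62·cos²30.9°·tan23.8° = 4.3 + 31.62·0.7363·0.4411 = 14.568 kPa
Denominator = 31.62·sin30.9°·cos30.9° = 31.62·0.5135·0.8581 = 13.933 kPa
FS = 14.568 / 13.933 = 1.046

FS = 1.05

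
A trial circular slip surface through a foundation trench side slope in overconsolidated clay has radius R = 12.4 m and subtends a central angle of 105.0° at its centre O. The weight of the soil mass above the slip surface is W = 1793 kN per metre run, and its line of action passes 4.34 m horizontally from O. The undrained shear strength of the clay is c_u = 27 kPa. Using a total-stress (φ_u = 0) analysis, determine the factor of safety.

FS = 0.98

Taking moments about the centre O, the resisting moment is provided by the undrained shear strength acting along the arc:
Arc length L_a = R·θ = 12.4·(105.0°·π/180) = 12.4·1.8326 = 22.72 m
M_R = c_u·L_a·R = 27·22.72·12.4 = 7608.1 kN·m/m
M_D = W·d = 1793·4.34 = 7781.6 kN·m/m
FS = M_R / M_D = 7608.1 / 7781.6 = 0.978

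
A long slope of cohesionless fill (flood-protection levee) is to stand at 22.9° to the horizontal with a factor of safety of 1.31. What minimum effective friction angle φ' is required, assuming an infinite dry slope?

φ' = 29.0°

FS = tanφ'/tanβ ⇒ tanφ' = FS · tanβ = 1.31 · tan22.9° = 0.5534
φ' = arctan(0.5534) = 28.96°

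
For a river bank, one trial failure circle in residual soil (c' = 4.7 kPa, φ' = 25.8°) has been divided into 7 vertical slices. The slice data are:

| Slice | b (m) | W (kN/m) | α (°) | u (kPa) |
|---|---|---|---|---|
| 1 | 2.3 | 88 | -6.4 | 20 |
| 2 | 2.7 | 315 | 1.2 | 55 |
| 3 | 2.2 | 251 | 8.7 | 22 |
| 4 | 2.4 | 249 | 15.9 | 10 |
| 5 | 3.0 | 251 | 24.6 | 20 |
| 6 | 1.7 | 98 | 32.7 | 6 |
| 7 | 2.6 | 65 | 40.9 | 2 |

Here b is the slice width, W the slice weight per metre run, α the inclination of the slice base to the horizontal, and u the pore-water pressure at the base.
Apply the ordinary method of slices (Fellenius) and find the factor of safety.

Ordinary method of slices: FS = Σ[c'·Δl_i + (W_i cosα_i − u_i·Δl_i)·tanφ'] / Σ W_i sinα_i, with Δl_i = b_i / cosα_i.
Slice 1: Δl = 2.3/cos(-6.4°) = 2.314 m; N'_1 = 88·cos(-6.4°) − 20·2.314 = 41.2; c'Δl = 10.88; W sinα = -9.8
Slice 2: Δl = 2.7/cos1.2° = 2.701 m; N'_2 = 315·cos1.2° − 55·2.701 = 166.4; c'Δl = 12.69; W sinα = 6.6
Slice 3: Δl = 2.2/cos8.7° = 2.226 m; N'_3 = 251·cos8.7° − 22·2.226 = 199.1; c'Δl = 10.46; W sinα = 38.0
Slice 4: Δl = 2.4/cos15.9° = 2.495 m; N'_4 = 249·cos15.9° − 10·2.495 = 214.5; c'Δl = 11.73; W sinα = 68.2
Slice 5: Δl = 3.0/cos24.6° = 3.299 m; N'_5 = 251·cos24.6° − 20·3.299 = 162.2; c'Δl = 15.51; W sinα = 104.5
Slice 6: Δl = 1.7/cos32.7° = 2.020 m; N'_6 = 98·cos32.7° − 6·2.020 = 70.3; c'Δl = 9.49; W sinα = 52.9
Slice 7: Δl = 2.6/cos40.9° = 3.440 m; N'_7 = 65·cos40.9° − 2·3.440 = 42.3; c'Δl = 16.17; W sinα = 42.6
Σc'Δl = 86.9 kN/m; ΣN' = 896.1 kN/m; ΣW sinα = 303.0 kN/m
Resisting = 86.9 + 896.1·tan25.8° = 86.9 + 433.2 = 520.1 kN/m
FS = 520.1 / 303.0 = 1.717

FS = 1.72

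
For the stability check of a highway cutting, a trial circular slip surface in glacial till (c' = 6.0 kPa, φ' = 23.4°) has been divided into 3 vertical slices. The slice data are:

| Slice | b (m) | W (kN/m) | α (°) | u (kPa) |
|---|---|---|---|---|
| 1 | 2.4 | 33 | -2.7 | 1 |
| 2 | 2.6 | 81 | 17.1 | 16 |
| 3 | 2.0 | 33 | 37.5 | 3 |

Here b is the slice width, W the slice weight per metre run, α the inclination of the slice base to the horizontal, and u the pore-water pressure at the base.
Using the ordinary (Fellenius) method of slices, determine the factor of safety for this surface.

FS = 1.93

Ordinary method of slices: FS = Σ[c'·Δl_i + (W_i cosα_i − u_i·Δl_i)·tanφ'] / Σ W_i sinα_i, with Δl_i = b_i / cosα_i.
Slice 1: Δl = 2.4/cos(-2.7°) = 2.403 m; N'_1 = 33·cos(-2.7°) − 1·2.403 = 30.6; c'Δl = 14.42; W sinα = -1.6
Slice 2: Δl = 2.6/cos17.1° = 2.720 m; N'_2 = 81·cos17.1° − 16·2.720 = 33.9; c'Δl = 16.32; W sinα = 23.8
Slice 3: Δl = 2.0/cos37.5° = 2.521 m; N'_3 = 33·cos37.5° − 3·2.521 = 18.6; c'Δl = 15.13; W sinα = 20.1
Σc'Δl = 45.9 kN/m; ΣN' = 83.1 kN/m; ΣW sinα = 42.4 kN/m
Resisting = 45.9 + 83.1·tan23.4° = 45.9 + 35.9 = 81.8 kN/m
FS = 81.8 / 42.4 = 1.932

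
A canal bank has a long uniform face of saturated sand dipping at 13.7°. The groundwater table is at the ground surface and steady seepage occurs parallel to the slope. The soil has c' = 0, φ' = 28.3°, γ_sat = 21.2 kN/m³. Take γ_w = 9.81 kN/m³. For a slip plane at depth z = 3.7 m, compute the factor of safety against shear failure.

With seepage parallel to the slope and the water table at the surface, the effective normal stress on the slip plane uses the buoyant unit weight γ' = γ_sat − γ_w while the driving shear stress uses γ_sat:
FS = [c' + γ' z cos²β tanφ'] / [γ_sat z sinβ cosβ]
(For c' = 0 this reduces to FS = (γ'/γ_sat)·tanφ'/tanβ.)
γ' = 21.2 − 9.81 = 11.39 kN/m³
Numerator = 0.0 + 11.39·3.7·cos²13.7°·tan28.3° = 0.0 + 11.39·3.7·0.9439·0.5384 = 21.419 kPa
Denominator = 21.2·3.7·sin13.7°·cos13.7° = 21.2·3.7·0.2368·0.9715 = 18.049 kPa
FS = 21.419 / 18.049 = 1.187

FS = 1.19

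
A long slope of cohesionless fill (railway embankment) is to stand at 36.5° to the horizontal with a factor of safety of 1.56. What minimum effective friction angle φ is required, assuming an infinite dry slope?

φ = 49.1°

FS = tanφ/tanβ ⇒ tanφ = FS · tanβ = 1.56 · tan36.5° = 1.1543
φ = arctan(1.1543) = 49.10°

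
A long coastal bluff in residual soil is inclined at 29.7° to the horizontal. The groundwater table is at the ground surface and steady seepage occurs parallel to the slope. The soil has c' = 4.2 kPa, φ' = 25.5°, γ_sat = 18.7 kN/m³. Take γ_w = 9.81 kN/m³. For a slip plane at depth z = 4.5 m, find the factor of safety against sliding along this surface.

With seepage parallel to the slope and the water table at the surface, the effective normal stress on the slip plane uses the buoyant unit weight γ' = γ_sat − γ_w while the driving shear stress uses γ_sat:
FS = [c' + γ' z cos²β tanφ'] / [γ_sat z sinβ cosβ]
γ' = 18.7 − 9.81 = 8.89 kN/m³
Numerator = 4.2 + 8.89·4.5·cos²29.7°·tan25.5° = 4.2 + 8.89·4.5·0.7545·0.4770 = 18.597 kPa
Denominator = 18.7·4.5·sin29.7°·cos29.7° = 18.7·4.5·0.4955·0.8686 = 36.216 kPa
FS = 18.597 / 36.216 = 0.514

FS = 0.51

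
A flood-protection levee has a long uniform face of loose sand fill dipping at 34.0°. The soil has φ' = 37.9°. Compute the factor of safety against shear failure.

For a dry cohesionless infinite slope the factor of safety is FS = tanφ' / tanβ.
FS = tan37.9° / tan34.0° = 0.7785 / 0.6745 = 1.154

FS = 1.15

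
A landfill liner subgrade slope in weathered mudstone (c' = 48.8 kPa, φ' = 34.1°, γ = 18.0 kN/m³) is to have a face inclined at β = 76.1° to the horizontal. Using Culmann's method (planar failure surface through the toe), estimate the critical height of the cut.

Culmann's analysis gives the critical failure plane at α_cr = (β + φ')/2 = (76.1 + 34.1)/2 = 55.1°, and the critical height
H_c = (4c'/γ) · sinβ cosφ' / [1 − cos(β − φ')]
    = (4·48.8/18.0) · sin76.1°·cos34.1° / [1 − cos(42.0°)]
    = 10.844 · 0.9707·0.8281 / [1 − 0.7431]
    = 10.844 · 0.8038 / 0.2569
    = 33.94 m

H_c = 33.94 m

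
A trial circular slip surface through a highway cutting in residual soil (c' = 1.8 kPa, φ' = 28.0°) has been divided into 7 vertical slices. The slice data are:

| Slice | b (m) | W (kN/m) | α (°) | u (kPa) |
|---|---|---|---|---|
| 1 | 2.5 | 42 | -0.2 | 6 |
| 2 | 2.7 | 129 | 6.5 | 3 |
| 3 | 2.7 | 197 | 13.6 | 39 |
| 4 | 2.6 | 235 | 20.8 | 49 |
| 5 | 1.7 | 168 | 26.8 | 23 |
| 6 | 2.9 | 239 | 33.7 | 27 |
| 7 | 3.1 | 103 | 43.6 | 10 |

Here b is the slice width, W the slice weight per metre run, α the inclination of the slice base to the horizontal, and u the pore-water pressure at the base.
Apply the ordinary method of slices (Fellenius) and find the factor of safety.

FS = 0.79

Ordinary method of slices: FS = Σ[c'·Δl_i + (W_i cosα_i − u_i·Δl_i)·tanφ'] / Σ W_i sinα_i, with Δl_i = b_i / cosα_i.
Slice 1: Δl = 2.5/cos(-0.2°) = 2.500 m; N'_1 = 42·cos(-0.2°) − 6·2.500 = 27.0; c'Δl = 4.50; W sinα = -0.1
Slice 2: Δl = 2.7/cos6.5° = 2.717 m; N'_2 = 129·cos6.5° − 3·2.717 = 120.0; c'Δl = 4.89; W sinα = 14.6
Slice 3: Δl = 2.7/cos13.6° = 2.778 m; N'_3 = 197·cos13.6° − 39·2.778 = 83.1; c'Δl = 5.00; W sinα = 46.3
Slice 4: Δl = 2.6/cos20.8° = 2.781 m; N'_4 = 235·cos20.8° − 49·2.781 = 83.4; c'Δl = 5.01; W sinα = 83.5
Slice 5: Δl = 1.7/cos26.8° = 1.905 m; N'_5 = 168·cos26.8° − 23·1.905 = 106.1; c'Δl = 3.43; W sinα = 75.7
Slice 6: Δl = 2.9/cos33.7° = 3.486 m; N'_6 = 239·cos33.7° − 27·3.486 = 104.7; c'Δl = 6.27; W sinα = 132.6
Slice 7: Δl = 3.1/cos43.6° = 4.281 m; N'_7 = 103·cos43.6° − 10·4.281 = 31.8; c'Δl = 7.71; W sinα = 71.0
Σc'Δl = 36.8 kN/m; ΣN' = 556.2 kN/m; ΣW sinα = 423.6 kN/m
Resisting = 36.8 + 556.2·tan28.0° = 36.8 + 295.7 = 332.5 kN/m
FS = 332.5 / 423.6 = 0.785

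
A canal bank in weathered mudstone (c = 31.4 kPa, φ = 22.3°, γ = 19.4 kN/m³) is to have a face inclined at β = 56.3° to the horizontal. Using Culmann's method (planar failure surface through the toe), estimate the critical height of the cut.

Culmann's analysis gives the critical failure plane at α_cr = (β + φ)/2 = (56.3 + 22.3)/2 = 39.3°, and the critical height
H_c = (4c/γ) · sinβ cosφ / [1 − cos(β − φ)]
    = (4·31.4/19.4) · sin56.3°·cos22.3° / [1 − cos(34.0°)]
    = 6.474 · 0.8320·0.9252 / [1 − 0.8290]
    = 6.474 · 0.7697 / 0.1710
    = 29.15 m

H_c = 29.15 m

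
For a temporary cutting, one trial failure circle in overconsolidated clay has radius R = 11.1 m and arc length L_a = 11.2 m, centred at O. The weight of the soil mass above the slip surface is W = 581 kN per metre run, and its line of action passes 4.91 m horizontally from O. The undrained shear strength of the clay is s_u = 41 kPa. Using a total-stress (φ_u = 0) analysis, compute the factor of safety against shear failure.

FS = 1.79

Taking moments about the centre O, the resisting moment is provided by the undrained shear strength acting along the arc:
M_R = s_u·L_a·R = 41·11.20·11.1 = 5097.1 kN·m/m
M_D = W·d = 581·4.91 = 2852.7 kN·m/m
FS = M_R / M_D = 5097.1 / 2852.7 = 1.787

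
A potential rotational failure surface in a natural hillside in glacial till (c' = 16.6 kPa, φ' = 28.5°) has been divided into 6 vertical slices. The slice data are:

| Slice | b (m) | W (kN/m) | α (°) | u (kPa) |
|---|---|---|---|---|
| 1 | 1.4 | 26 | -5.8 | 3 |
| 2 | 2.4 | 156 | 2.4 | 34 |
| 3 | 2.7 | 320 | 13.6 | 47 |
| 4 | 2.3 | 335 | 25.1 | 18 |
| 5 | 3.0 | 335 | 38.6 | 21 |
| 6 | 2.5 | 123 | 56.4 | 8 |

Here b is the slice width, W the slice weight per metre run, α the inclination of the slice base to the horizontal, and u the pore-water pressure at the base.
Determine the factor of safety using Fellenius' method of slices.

Ordinary method of slices: FS = Σ[c'·Δl_i + (W_i cosα_i − u_i·Δl_i)·tanφ'] / Σ W_i sinα_i, with Δl_i = b_i / cosα_i.
Slice 1: Δl = 1.4/cos(-5.8°) = 1.407 m; N'_1 = 26·cos(-5.8°) − 3·1.407 = 21.6; c'Δl = 23.36; W sinα = -2.6
Slice 2: Δl = 2.4/cos2.4° = 2.402 m; N'_2 = 156·cos2.4° − 34·2.402 = 74.2; c'Δl = 39.87; W sinα = 6.5
Slice 3: Δl = 2.7/cos13.6° = 2.778 m; N'_3 = 320·cos13.6° − 47·2.778 = 180.5; c'Δl = 46.11; W sinα = 75.2
Slice 4: Δl = 2.3/cos25.1° = 2.540 m; N'_4 = 335·cos25.1° − 18·2.540 = 257.6; c'Δl = 42.16; W sinα = 142.1
Slice 5: Δl = 3.0/cos38.6° = 3.839 m; N'_5 = 335·cos38.6° − 21·3.839 = 181.2; c'Δl = 63.72; W sinα = 209.0
Slice 6: Δl = 2.5/cos56.4° = 4.518 m; N'_6 = 123·cos56.4° − 8·4.518 = 31.9; c'Δl = 74.99; W sinα = 102.4
Σc'Δl = 290.2 kN/m; ΣN' = 747.1 kN/m; ΣW sinα = 532.7 kN/m
Resisting = 290.2 + 747.1·tan28.5° = 290.2 + 405.6 = 695.9 kN/m
FS = 695.9 / 532.7 = 1.306

FS = 1.31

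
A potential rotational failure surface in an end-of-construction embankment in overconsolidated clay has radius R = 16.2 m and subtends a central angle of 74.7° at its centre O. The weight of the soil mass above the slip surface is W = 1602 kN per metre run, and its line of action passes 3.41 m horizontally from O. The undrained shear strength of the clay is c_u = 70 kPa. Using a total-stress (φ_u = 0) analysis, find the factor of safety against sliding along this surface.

Taking moments about the centre O, the resisting moment is provided by the undrained shear strength acting along the arc:
Arc length L_a = R·θ = 16.2·(74.7°·π/180) = 16.2·1.3038 = 21.12 m
M_R = c_u·L_a·R = 70·21.12·16.2 = 23951.1 kN·m/m
M_D = W·d = 1602·3.41 = 5462.8 kN·m/m
FS = M_R / M_D = 23951.1 / 5462.8 = 4.384

FS = 4.38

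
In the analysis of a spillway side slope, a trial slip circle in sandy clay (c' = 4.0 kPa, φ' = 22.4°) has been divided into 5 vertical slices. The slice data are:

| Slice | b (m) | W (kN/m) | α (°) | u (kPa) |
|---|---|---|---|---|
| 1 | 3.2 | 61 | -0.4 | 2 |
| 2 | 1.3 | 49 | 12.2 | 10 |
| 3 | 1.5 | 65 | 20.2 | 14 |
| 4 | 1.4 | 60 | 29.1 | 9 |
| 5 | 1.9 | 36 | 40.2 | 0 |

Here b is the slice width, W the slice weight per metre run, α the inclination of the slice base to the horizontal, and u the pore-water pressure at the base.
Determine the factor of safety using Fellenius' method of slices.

Ordinary method of slices: FS = Σ[c'·Δl_i + (W_i cosα_i − u_i·Δl_i)·tanφ'] / Σ W_i sinα_i, with Δl_i = b_i / cosα_i.
Slice 1: Δl = 3.2/cos(-0.4°) = 3.200 m; N'_1 = 61·cos(-0.4°) − 2·3.200 = 54.6; c'Δl = 12.80; W sinα = -0.4
Slice 2: Δl = 1.3/cos12.2° = 1.330 m; N'_2 = 49·cos12.2° − 10·1.330 = 34.6; c'Δl = 5.32; W sinα = 10.4
Slice 3: Δl = 1.5/cos20.2° = 1.598 m; N'_3 = 65·cos20.2° − 14·1.598 = 38.6; c'Δl = 6.39; W sinα = 22.4
Slice 4: Δl = 1.4/cos29.1° = 1.602 m; N'_4 = 60·cos29.1° − 9·1.602 = 38.0; c'Δl = 6.41; W sinα = 29.2
Slice 5: Δl = 1.9/cos40.2° = 2.488 m; N'_5 = 36·cos40.2° − 0·2.488 = 27.5; c'Δl = 9.95; W sinα = 23.2
Σc'Δl = 40.9 kN/m; ΣN' = 193.3 kN/m; ΣW sinα = 84.8 kN/m
Resisting = 40.9 + 193.3·tan22.4° = 40.9 + 79.7 = 120.6 kN/m
FS = 120.6 / 84.8 = 1.422

FS = 1.42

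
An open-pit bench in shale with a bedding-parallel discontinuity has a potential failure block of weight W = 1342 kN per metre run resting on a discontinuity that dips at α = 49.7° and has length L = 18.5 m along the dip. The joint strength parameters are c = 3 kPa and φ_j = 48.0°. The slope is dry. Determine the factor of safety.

Resolving the block weight along and normal to the plane and applying the Mohr–Coulomb strength on the joint:
N' = W cosα = 1342·cos49.7° = 868.0 kN/m
Driving force T = W sinα = 1342·sin49.7° = 1023.5 kN/m
Resisting force R = c·L + N'·tanφ_j = 3·18.5 + 868.0·tan48.0° = 55.5 + 964.0 = 1019.5 kN/m
FS = R / T = 1019.5 / 1023.5 = 0.996

FS = 1.00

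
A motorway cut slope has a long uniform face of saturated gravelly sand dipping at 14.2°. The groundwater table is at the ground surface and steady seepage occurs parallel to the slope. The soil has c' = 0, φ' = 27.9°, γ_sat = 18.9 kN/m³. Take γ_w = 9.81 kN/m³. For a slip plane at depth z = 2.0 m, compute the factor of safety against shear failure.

FS = 1.01

With seepage parallel to the slope and the water table at the surface, the effective normal stress on the slip plane uses the buoyant unit weight γ' = γ_sat − γ_w while the driving shear stress uses γ_sat:
FS = [c' + γ' z cos²β tanφ'] / [γ_sat z sinβ cosβ]
(For c' = 0 this reduces to FS = (γ'/γ_sat)·tanφ'/tanβ.)
γ' = 18.9 − 9.81 = 9.09 kN/m³
Numerator = 0.0 + 9.09·2.0·cos²14.2°·tan27.9° = 0.0 + 9.09·2.0·0.9398·0.5295 = 9.047 kPa
Denominator = 18.9·2.0·sin14.2°·cos14.2° = 18.9·2.0·0.2453·0.9694 = 8.989 kPa
FS = 9.047 / 8.989 = 1.006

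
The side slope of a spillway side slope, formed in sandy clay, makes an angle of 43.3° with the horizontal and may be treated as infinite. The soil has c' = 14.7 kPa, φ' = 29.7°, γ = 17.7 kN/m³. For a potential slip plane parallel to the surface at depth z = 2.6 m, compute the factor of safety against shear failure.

FS = 1.25

For an infinite slope with a slip plane parallel to the surface (no pore pressure): FS = [c' + γz cos²β tanφ'] / [γz sinβ cosβ].
γz = 17.7·2.6 = 46.02 kN/m²
Numerator = 14.7 + 46.02·cos²43.3°·tan29.7° = 14.7 + 46.02·0.5297·0.5704 = 28.603 kPa
Denominator = 46.02·sin43.3°·cos43.3° = 46.02·0.6858·0.7278 = 22.969 kPa
FS = 28.603 / 22.969 = 1.245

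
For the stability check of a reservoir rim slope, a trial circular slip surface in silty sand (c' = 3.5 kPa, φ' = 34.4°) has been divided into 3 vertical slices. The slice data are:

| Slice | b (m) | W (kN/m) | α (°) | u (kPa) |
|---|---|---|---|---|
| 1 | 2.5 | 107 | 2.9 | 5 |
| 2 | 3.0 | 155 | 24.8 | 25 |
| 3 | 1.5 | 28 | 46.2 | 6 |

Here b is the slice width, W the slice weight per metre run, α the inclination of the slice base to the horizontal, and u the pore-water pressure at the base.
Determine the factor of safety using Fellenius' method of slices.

Ordinary method of slices: FS = Σ[c'·Δl_i + (W_i cosα_i − u_i·Δl_i)·tanφ'] / Σ W_i sinα_i, with Δl_i = b_i / cosα_i.
Slice 1: Δl = 2.5/cos2.9° = 2.503 m; N'_1 = 107·cos2.9° − 5·2.503 = 94.3; c'Δl = 8.76; W sinα = 5.4
Slice 2: Δl = 3.0/cos24.8° = 3.305 m; N'_2 = 155·cos24.8° − 25·3.305 = 58.1; c'Δl = 11.57; W sinα = 65.0
Slice 3: Δl = 1.5/cos46.2° = 2.167 m; N'_3 = 28·cos46.2° − 6·2.167 = 6.4; c'Δl = 7.59; W sinα = 20.2
Σc'Δl = 27.9 kN/m; ΣN' = 158.8 kN/m; ΣW sinα = 90.6 kN/m
Resisting = 27.9 + 158.8·tan34.4° = 27.9 + 108.7 = 136.7 kN/m
FS = 136.7 / 90.6 = 1.508

FS = 1.51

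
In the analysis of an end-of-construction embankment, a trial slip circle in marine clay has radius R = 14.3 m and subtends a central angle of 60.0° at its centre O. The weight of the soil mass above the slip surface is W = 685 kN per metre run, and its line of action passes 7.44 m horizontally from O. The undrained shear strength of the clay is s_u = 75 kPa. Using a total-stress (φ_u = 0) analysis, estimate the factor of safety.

FS = 3.15

Taking moments about the centre O, the resisting moment is provided by the undrained shear strength acting along the arc:
Arc length L_a = R·θ = 14.3·(60.0°·π/180) = 14.3·1.0472 = 14.97 m
M_R = s_u·L_a·R = 75·14.97·14.3 = 16060.6 kN·m/m
M_D = W·d = 685·7.44 = 5096.4 kN·m/m
FS = M_R / M_D = 16060.6 / 5096.4 = 3.151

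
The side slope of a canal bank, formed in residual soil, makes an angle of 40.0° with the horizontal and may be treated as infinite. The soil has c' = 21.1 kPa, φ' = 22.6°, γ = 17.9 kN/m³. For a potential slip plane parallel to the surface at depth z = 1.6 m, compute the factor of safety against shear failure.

For an infinite slope with a slip plane parallel to the surface (no pore pressure): FS = [c' + γz cos²β tanφ'] / [γz sinβ cosβ].
γz = 17.9·1.6 = 28.64 kN/m²
Numerator = 21.1 + 28.64·cos²40.0°·tan22.6° = 21.1 + 28.64·0.5868·0.4163 = 28.096 kPa
Denominator = 28.64·sin40.0°·cos40.0° = 28.64·0.6428·0.7660 = 14.102 kPa
FS = 28.096 / 14.102 = 1.992

FS = 1.99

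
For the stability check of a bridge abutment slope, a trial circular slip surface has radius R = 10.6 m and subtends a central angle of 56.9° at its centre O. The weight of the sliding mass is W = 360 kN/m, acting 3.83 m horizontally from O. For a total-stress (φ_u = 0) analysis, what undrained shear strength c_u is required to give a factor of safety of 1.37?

c_u = 16.9 kPa

FS = c_u·L_a·R / (W·d), so c_u = FS·W·d / (L_a·R).
Arc length L_a = R·θ = 10.6·(56.9°·π/180) = 10.6·0.9931 = 10.53 m
c_u = 1.37·360·3.83 / (10.53·10.6) = 1889.0 / 111.58 = 16.93 kPa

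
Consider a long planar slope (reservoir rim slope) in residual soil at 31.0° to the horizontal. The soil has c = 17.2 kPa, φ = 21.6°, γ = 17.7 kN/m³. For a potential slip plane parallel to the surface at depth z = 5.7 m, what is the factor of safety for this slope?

For an infinite slope with a slip plane parallel to the surface (no pore pressure): FS = [c + γz cos²β tanφ] / [γz sinβ cosβ].
γz = 17.7·5.7 = 100.89 kN/m²
Numerator = 17.2 + 100.89·cos²31.0°·tan21.6° = 17.2 + 100.89·0.7347·0.3959 = 46.549 kPa
Denominator = 100.89·sin31.0°·cos31.0° = 100.89·0.5150·0.8572 = 44.540 kPa
FS = 46.549 / 44.540 = 1.045

FS = 1.05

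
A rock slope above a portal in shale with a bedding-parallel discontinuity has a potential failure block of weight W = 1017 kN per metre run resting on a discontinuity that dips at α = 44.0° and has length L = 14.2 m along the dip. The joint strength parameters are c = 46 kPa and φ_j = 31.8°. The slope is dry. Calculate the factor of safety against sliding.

FS = 1.57

Resolving the block weight along and normal to the plane and applying the Mohr–Coulomb strength on the joint:
N' = W cosα = 1017·cos44.0° = 731.6 kN/m
Driving force T = W sinα = 1017·sin44.0° = 706.5 kN/m
Resisting force R = c·L + N'·tanφ_j = 46·14.2 + 731.6·tan31.8° = 653.2 + 453.6 = 1106.8 kN/m
FS = R / T = 1106.8 / 706.5 = 1.567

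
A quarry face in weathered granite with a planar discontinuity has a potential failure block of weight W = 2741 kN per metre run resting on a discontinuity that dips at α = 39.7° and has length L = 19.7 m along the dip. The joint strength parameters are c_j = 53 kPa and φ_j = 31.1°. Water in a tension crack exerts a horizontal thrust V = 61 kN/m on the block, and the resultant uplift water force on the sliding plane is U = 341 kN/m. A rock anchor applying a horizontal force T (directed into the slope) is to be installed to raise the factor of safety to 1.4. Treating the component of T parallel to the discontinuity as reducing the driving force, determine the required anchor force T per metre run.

Resolving forces along and normal to the sliding plane, with the horizontal anchor force T adding T·sinα to the effective normal force and T·cosα acting up the plane against the driving force:
FS = [c_jL + (W cosα − U − V sinα + T sinα) tanφ_j] / [W sinα + V cosα − T cosα]
Without the anchor: N' = 1729.0 kN/m, driving T_d = 1797.8 kN/m, resisting R = 53·19.7 + 1729.0·tan31.1° = 2087.1 kN/m, FS = 1.16.
Setting FS = 1.4 and solving for T:
1.4·(1797.8 − T cos39.7°) = 2087.1 + T sin39.7°·tan31.1°
T·(sin39.7°·tan31.1° + 1.4·cos39.7°) = 1.4·1797.8 − 2087.1
T·(0.6388·0.6032 + 1.4·0.7694) = 2516.9 − 2087.1 = 429.8
T·1.4625 = 429.8
T = 293.9 kN/m

T = 294 kN/m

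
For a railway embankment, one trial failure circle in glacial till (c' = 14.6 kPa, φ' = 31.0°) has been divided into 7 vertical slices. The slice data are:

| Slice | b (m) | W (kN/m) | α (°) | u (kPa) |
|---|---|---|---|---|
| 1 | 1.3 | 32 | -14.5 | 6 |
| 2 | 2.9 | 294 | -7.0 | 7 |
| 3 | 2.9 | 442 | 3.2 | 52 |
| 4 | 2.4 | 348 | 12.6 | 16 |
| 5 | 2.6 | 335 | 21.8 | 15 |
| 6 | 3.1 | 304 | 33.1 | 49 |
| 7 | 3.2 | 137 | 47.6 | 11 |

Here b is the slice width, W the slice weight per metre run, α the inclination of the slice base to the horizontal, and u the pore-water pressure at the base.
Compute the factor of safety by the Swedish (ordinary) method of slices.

Ordinary method of slices: FS = Σ[c'·Δl_i + (W_i cosα_i − u_i·Δl_i)·tanφ'] / Σ W_i sinα_i, with Δl_i = b_i / cosα_i.
Slice 1: Δl = 1.3/cos(-14.5°) = 1.343 m; N'_1 = 32·cos(-14.5°) − 6·1.343 = 22.9; c'Δl = 19.60; W sinα = -8.0
Slice 2: Δl = 2.9/cos(-7.0°) = 2.922 m; N'_2 = 294·cos(-7.0°) − 7·2.922 = 271.4; c'Δl = 42.66; W sinα = -35.8
Slice 3: Δl = 2.9/cos3.2° = 2.905 m; N'_3 = 442·cos3.2° − 52·2.905 = 290.3; c'Δl = 42.41; W sinα = 24.7
Slice 4: Δl = 2.4/cos12.6° = 2.459 m; N'_4 = 348·cos12.6° − 16·2.459 = 300.3; c'Δl = 35.90; W sinα = 75.9
Slice 5: Δl = 2.6/cos21.8° = 2.800 m; N'_5 = 335·cos21.8° − 15·2.800 = 269.0; c'Δl = 40.88; W sinα = 124.4
Slice 6: Δl = 3.1/cos33.1° = 3.701 m; N'_6 = 304·cos33.1° − 49·3.701 = 73.3; c'Δl = 54.03; W sinα = 166.0
Slice 7: Δl = 3.2/cos47.6° = 4.746 m; N'_7 = 137·cos47.6° − 11·4.746 = 40.2; c'Δl = 69.29; W sinα = 101.2
Σc'Δl = 304.8 kN/m; ΣN' = 1267.4 kN/m; ΣW sinα = 448.3 kN/m
Resisting = 304.8 + 1267.4·tan31.0° = 304.8 + 761.5 = 1066.3 kN/m
FS = 1066.3 / 448.3 = 2.378

FS = 2.38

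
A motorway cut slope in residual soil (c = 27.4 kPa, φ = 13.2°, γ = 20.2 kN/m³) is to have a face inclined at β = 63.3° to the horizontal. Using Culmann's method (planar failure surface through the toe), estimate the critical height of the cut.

Culmann's analysis gives the critical failure plane at α_cr = (β + φ)/2 = (63.3 + 13.2)/2 = 38.2°, and the critical height
H_c = (4c/γ) · sinβ cosφ / [1 − cos(β − φ)]
    = (4·27.4/20.2) · sin63.3°·cos13.2° / [1 − cos(50.1°)]
    = 5.426 · 0.8934·0.9736 / [1 − 0.6414]
    = 5.426 · 0.8698 / 0.3586
    = 13.16 m

H_c = 13.16 m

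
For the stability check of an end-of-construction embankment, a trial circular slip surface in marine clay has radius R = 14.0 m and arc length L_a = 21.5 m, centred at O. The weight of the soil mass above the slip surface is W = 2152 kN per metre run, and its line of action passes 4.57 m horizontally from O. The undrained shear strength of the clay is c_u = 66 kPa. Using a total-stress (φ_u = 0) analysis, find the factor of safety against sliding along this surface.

Taking moments about the centre O, the resisting moment is provided by the undrained shear strength acting along the arc:
M_R = c_u·L_a·R = 66·21.50·14.0 = 19866.0 kN·m/m
M_D = W·d = 2152·4.57 = 9834.6 kN·m/m
FS = M_R / M_D = 19866.0 / 9834.6 = 2.020

FS = 2.02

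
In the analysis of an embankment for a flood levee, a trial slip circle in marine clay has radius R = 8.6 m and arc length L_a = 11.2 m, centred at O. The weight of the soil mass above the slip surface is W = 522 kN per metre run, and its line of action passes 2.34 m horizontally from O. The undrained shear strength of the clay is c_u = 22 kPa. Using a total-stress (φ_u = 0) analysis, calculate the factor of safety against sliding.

Taking moments about the centre O, the resisting moment is provided by the undrained shear strength acting along the arc:
M_R = c_u·L_a·R = 22·11.20·8.6 = 2119.0 kN·m/m
M_D = W·d = 522·2.34 = 1221.5 kN·m/m
FS = M_R / M_D = 2119.0 / 1221.5 = 1.735

FS = 1.73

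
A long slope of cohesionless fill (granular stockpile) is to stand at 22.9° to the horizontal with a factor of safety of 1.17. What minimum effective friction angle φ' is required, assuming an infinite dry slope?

φ' = 26.3°

FS = tanφ'/tanβ ⇒ tanφ' = FS · tanβ = 1.17 · tan22.9° = 0.4942
φ' = arctan(0.4942) = 26.30°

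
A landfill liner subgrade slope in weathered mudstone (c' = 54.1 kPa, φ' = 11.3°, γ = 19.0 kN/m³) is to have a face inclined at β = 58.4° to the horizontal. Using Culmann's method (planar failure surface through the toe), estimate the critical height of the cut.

H_c = 29.79 m

Culmann's analysis gives the critical failure plane at α_cr = (β + φ')/2 = (58.4 + 11.3)/2 = 34.9°, and the critical height
H_c = (4c'/γ) · sinβ cosφ' / [1 − cos(β − φ')]
    = (4·54.1/19.0) · sin58.4°·cos11.3° / [1 − cos(47.1°)]
    = 11.389 · 0.8517·0.9806 / [1 − 0.6807]
    = 11.389 · 0.8352 / 0.3193
    = 29.79 m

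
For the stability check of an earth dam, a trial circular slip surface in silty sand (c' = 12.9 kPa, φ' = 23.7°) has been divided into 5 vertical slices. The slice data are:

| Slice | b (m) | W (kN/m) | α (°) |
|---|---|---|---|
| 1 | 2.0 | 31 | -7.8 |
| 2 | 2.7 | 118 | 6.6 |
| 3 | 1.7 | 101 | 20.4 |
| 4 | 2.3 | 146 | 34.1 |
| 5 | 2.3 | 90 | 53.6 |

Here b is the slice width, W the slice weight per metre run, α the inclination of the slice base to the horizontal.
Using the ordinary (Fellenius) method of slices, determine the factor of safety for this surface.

FS = 1.78

Ordinary method of slices: FS = Σ[c'·Δl_i + (W_i cosα_i)·tanφ'] / Σ W_i sinα_i, with Δl_i = b_i / cosα_i.
Slice 1: Δl = 2.0/cos(-7.8°) = 2.019 m; N'_1 = 31·cos(-7.8°) = 30.7; c'Δl = 26.04; W sinα = -4.2
Slice 2: Δl = 2.7/cos6.6° = 2.718 m; N'_2 = 118·cos6.6° = 117.2; c'Δl = 35.06; W sinα = 13.6
Slice 3: Δl = 1.7/cos20.4° = 1.814 m; N'_3 = 101·cos20.4° = 94.7; c'Δl = 23.40; W sinα = 35.2
Slice 4: Δl = 2.3/cos34.1° = 2.778 m; N'_4 = 146·cos34.1° = 120.9; c'Δl = 35.83; W sinα = 81.9
Slice 5: Δl = 2.3/cos53.6° = 3.876 m; N'_5 = 90·cos53.6° = 53.4; c'Δl = 50.00; W sinα = 72.4
Σc'Δl = 170.3 kN/m; ΣN' = 416.9 kN/m; ΣW sinα = 198.9 kN/m
Resisting = 170.3 + 416.9·tan23.7° = 170.3 + 183.0 = 353.3 kN/m
FS = 353.3 / 198.9 = 1.777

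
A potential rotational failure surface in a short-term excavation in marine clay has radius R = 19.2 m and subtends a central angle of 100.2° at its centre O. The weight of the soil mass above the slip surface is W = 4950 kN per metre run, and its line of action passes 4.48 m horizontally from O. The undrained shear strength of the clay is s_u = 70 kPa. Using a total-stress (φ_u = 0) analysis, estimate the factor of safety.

FS = 2.03

Taking moments about the centre O, the resisting moment is provided by the undrained shear strength acting along the arc:
Arc length L_a = R·θ = 19.2·(100.2°·π/180) = 19.2·1.7488 = 33.58 m
M_R = s_u·L_a·R = 70·33.58·19.2 = 45127.9 kN·m/m
M_D = W·d = 4950·4.48 = 22176.0 kN·m/m
FS = M_R / M_D = 45127.9 / 22176.0 = 2.035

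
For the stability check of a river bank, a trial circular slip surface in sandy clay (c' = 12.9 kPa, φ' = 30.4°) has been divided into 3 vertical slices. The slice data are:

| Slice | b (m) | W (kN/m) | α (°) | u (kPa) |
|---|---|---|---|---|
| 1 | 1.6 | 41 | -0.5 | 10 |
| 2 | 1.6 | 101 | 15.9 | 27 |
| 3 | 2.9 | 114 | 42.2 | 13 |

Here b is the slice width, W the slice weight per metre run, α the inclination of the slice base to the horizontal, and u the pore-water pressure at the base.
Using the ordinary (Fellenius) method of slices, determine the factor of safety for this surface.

FS = 1.52

Ordinary method of slices: FS = Σ[c'·Δl_i + (W_i cosα_i − u_i·Δl_i)·tanφ'] / Σ W_i sinα_i, with Δl_i = b_i / cosα_i.
Slice 1: Δl = 1.6/cos(-0.5°) = 1.600 m; N'_1 = 41·cos(-0.5°) − 10·1.600 = 25.0; c'Δl = 20.64; W sinα = -0.4
Slice 2: Δl = 1.6/cos15.9° = 1.664 m; N'_2 = 101·cos15.9° − 27·1.664 = 52.2; c'Δl = 21.46; W sinα = 27.7
Slice 3: Δl = 2.9/cos42.2° = 3.915 m; N'_3 = 114·cos42.2° − 13·3.915 = 33.6; c'Δl = 50.50; W sinα = 76.6
Σc'Δl = 92.6 kN/m; ΣN' = 110.8 kN/m; ΣW sinα = 103.9 kN/m
Resisting = 92.6 + 110.8·tan30.4° = 92.6 + 65.0 = 157.6 kN/m
FS = 157.6 / 103.9 = 1.517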